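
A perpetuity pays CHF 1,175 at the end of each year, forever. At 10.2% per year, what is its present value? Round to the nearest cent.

CHF 11,519.61

PV = PMT / i = 1175 / 0.102 = 11,519.6078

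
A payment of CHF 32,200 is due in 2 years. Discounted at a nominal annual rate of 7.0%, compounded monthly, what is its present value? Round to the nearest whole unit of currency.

i = 0.07/12 = 0.00583333 per month; n = 2·12 = 24.
PV = FV·(1+i)^(−n) = 32,200 × 0.869712 = 28,004.7238

CHF 28,005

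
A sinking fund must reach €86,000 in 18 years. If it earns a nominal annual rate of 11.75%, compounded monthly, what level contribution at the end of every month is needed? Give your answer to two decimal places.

€116.88

With 12 periods per year: i = 0.00979167, n = 216.
FV-annuity factor = 735.803550; PMT = 86000 / 735.803550 = 116.8790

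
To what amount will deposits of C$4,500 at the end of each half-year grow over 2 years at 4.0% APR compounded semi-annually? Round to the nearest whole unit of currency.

Periodic rate i = 0.04/2 = 0.02; n = 2 × 2 = 4 periods.
FV = 4500 × [(1+0.02)^4 − 1] / 0.02 = 4500 × 4.121608 = 18,547.2360

C$18,547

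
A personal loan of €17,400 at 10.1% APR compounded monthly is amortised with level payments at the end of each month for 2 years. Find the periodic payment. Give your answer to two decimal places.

Periodic rate i = 0.101/12 = 0.00841667; n = 2 × 12 = 24 periods.
Annuity-PV factor = 21.649195; PMT = 17400 / 21.649195 = 803.7251

€803.73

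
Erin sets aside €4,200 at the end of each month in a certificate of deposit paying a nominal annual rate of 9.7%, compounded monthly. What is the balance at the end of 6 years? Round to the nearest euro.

With 12 periods per year: i = 0.00808333, n = 72.
FV = 4200 × [(1+0.00808333)^72 − 1] / 0.00808333 = 4200 × 97.166834 = 408,100.7013

€408,101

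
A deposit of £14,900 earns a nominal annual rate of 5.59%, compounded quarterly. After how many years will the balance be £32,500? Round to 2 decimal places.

14.05 years

Periodic rate i = 0.0559/4 = 0.013975.
n = ln(32500/14900) / ln(1+0.013975) = ln(2.18121) / 0.013878 = 56.1943 quarters
= 56.1943/4 years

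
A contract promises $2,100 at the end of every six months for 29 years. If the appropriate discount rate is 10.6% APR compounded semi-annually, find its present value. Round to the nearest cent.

Periodic rate i = 0.106/2 = 0.053; n = 29 × 2 = 58 periods.
Annuity factor a(58|0.053) = 17.924128; PV = 2100 × 17.924128 = 37,640.6678

$37,640.67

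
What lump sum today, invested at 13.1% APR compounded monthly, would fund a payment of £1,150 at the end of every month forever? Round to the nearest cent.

£105,343.51

Periodic rate i = 0.131/12 = 0.0109167.
PV = PMT / i = 1150 / 0.0109167 = 105,343.5115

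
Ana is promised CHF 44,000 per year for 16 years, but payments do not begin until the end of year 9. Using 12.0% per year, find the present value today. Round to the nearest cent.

PV at t=8 (ordinary 16-year annuity): 44000 × a(16|0.12) = 44000 × 6.973986 = 306,855.3907
PV₀ = 306,855.3907 / (1+0.12)^8 = 306,855.3907 / 2.475963 = 123,933.7457

CHF 123,933.75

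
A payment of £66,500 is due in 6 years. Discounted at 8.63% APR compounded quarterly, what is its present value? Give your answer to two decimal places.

£39,841.48

i = 0.0863/4 = 0.021575 per quarter; n = 6·4 = 24.
PV = 66,500 / (1 + 0.021575)^24 = 66,500 / 1.669115 = 39,841.4828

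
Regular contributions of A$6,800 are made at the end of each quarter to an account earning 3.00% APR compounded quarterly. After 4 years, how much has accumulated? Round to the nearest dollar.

A$115,140

Periodic rate i = 0.03/4 = 0.0075; n = 4 × 4 = 16 periods.
FV = 6800 × [(1+0.0075)^16 − 1] / 0.0075 = 6800 × 16.932282 = 115,139.5164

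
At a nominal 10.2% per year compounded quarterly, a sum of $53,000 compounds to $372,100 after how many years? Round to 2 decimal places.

19.35 years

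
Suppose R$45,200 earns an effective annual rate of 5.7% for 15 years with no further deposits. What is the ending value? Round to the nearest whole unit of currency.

45,200 × (1+0.057)^15 = 45,200 × 2.296809 = 103,815.7497

R$103,816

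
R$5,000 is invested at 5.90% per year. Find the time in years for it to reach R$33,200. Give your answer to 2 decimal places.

(1+i)^n = 33200/5000 = 6.64000, so n = ln 6.64000 / ln 1.059 = 33.0242 years

33.02 years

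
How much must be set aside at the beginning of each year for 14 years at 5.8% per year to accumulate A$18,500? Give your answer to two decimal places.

A$843.81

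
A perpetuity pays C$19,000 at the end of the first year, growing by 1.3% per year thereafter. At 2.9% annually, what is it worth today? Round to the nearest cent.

PV = D₁/(r − g) = 19000/(0.029 − 0.013) = 1,187,500.0000

C$1,187,500.00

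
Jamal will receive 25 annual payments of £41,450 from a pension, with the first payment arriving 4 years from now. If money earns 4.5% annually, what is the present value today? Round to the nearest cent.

PV at t=3 (ordinary 25-year annuity): 41450 × a(25|0.045) = 41450 × 14.828209 = 614,629.2615
PV₀ = 614,629.2615 / (1+0.045)^3 = 614,629.2615 / 1.141166 = 538,597.5346

£538,597.53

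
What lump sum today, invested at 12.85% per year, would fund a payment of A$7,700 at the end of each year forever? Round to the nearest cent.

A$59,922.18

PV = PMT / i = 7700 / 0.1285 = 59,922.1790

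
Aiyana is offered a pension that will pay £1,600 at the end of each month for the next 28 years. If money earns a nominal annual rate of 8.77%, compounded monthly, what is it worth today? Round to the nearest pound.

With 12 periods per year: i = 0.00730833, n = 336.
PV = 1600 × [1 − (1+0.00730833)^(−336)] / 0.00730833 = 1600 × 124.983161 = 199,973.0580

£199,973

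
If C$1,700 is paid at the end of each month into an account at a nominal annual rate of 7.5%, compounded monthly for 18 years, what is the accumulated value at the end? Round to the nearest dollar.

C$772,821

With 12 periods per year: i = 0.00625, n = 216.
FV = 1700 × [(1+0.00625)^216 − 1] / 0.00625 = 1700 × 454.600560 = 772,820.9525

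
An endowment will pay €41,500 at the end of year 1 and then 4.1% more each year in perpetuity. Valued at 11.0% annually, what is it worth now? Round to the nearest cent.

PV = D₁/(r − g) = 41500/(0.11 − 0.041) = 601,449.2754

€601,449.28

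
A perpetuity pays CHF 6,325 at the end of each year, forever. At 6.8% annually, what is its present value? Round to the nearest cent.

CHF 93,014.71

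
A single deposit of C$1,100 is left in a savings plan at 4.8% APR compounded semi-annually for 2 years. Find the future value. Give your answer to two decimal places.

C$1,209.46

Periodic rate i = 0.048/2 = 0.024; n = 2 × 2 = 4 periods.
1,100 × (1+0.024)^4 = 1,100 × 1.099512 = 1,209.4628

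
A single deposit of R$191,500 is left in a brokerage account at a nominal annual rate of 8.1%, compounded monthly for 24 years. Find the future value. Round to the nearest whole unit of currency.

R$1,329,231

With 12 periods per year: i = 0.00675, n = 288.
FV = PV·(1+i)^n = 191,500 × 6.941156 = 1,329,231.4333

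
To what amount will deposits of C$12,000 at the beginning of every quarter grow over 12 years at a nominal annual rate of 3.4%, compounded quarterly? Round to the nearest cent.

Periodic rate i = 0.034/4 = 0.0085; n = 12 × 4 = 48 periods.
FV = PMT · [(1+i)^n − 1] / i × (1+i) = 12000 · 59.467861 = 713,614.3293
Payments are at the start of each period, so multiply by (1+i).

C$713,614.33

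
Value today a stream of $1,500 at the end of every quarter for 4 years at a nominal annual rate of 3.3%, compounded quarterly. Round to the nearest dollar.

With 4 periods per year: i = 0.00825, n = 16.
Annuity factor a(16|0.00825) = 14.931432; PV = 1500 × 14.931432 = 22,397.1485

$22,397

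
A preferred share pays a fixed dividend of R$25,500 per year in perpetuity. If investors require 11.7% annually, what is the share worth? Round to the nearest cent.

R$217,948.72

PV = PMT / i = 25500 / 0.117 = 217,948.7179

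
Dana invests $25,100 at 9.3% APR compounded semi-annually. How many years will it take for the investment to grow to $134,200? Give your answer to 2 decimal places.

18.44 years

Periodic rate i = 0.093/2 = 0.0465.
(1+i)^n = 134200/25100 = 5.34661, so n = ln 5.34661 / ln 1.0465 = 36.8849 half-years
= 36.8849/2 years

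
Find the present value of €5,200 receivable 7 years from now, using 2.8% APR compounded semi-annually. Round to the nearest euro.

€4,280

Periodic rate i = 0.028/2 = 0.014; n = 7 × 2 = 14 periods.
PV = 5,200 / (1 + 0.014)^14 = 5,200 / 1.214874 = 4,280.2780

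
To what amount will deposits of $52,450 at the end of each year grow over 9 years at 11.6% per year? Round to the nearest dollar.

$761,975

Accumulation factor s(9|0.116) = 14.527646; FV = 52450 × 14.527646 = 761,975.0078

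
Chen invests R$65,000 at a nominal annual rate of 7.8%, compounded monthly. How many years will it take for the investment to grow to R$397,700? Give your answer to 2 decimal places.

Periodic rate i = 0.078/12 = 0.0065.
(1+i)^n = 397700/65000 = 6.11846, so n = ln 6.11846 / ln 1.0065 = 279.5679 months
= 279.5679/12 years

23.30 years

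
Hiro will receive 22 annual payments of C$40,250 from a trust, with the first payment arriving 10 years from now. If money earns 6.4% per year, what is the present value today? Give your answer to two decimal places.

Value one period before first payment (t=9): 40250 × [1 − (1+0.064)^(−22)] / 0.064 = 40250 × 11.633793 = 468,260.1837
PV₀ = 468,260.1837 / (1+0.064)^9 = 468,260.1837 / 1.747731 = 267,924.5929

C$267,924.59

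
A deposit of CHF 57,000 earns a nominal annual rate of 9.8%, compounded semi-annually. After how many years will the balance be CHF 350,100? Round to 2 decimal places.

18.97 years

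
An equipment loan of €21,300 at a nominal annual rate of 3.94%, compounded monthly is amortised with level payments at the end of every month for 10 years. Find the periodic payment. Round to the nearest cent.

€215.05

Periodic rate i = 0.0394/12 = 0.00328333; n = 10 × 12 = 120 periods.
PMT = 21300 / ( [1 − (1+0.00328333)^(−120)] / 0.00328333 ) = 21300 / 99.048905 = 215.0453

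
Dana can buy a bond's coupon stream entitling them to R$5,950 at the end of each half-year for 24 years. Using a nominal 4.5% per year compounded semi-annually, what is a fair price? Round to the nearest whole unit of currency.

R$173,559

With 2 periods per year: i = 0.0225, n = 48.
PV = PMT · [1 − (1+i)^(−n)] / i = 5950 · 29.169548 = 173,558.8092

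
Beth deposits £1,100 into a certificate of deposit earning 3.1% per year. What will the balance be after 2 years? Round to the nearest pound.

£1,169

1,100 × (1+0.031)^2 = 1,100 × 1.062961 = 1,169.2571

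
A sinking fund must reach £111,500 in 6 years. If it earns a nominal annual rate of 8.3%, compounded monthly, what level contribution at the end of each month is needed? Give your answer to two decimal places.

With 12 periods per year: i = 0.00691667, n = 72.
FV-annuity factor = 92.907282; PMT = 111500 / 92.907282 = 1,200.1212

£1,200.12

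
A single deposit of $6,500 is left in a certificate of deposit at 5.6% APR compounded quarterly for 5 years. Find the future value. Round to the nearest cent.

$8,583.66

With 4 periods per year: i = 0.014, n = 20.
FV = 6,500 × (1 + 0.014)^20 = 8,583.6590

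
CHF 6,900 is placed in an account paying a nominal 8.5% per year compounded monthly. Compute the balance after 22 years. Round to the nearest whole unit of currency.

Periodic rate i = 0.085/12 = 0.00708333; n = 22 × 12 = 264 periods.
FV = 6,900 × (1 + 0.00708333)^264 = 44,475.1055

CHF 44,475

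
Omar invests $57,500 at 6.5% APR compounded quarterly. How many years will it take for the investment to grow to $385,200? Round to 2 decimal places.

Periodic rate i = 0.065/4 = 0.01625.
n = ln(385200/57500) / ln(1+0.01625) = ln(6.69913) / 0.016119 = 117.9932 quarters
= 117.9932/4 years

29.50 years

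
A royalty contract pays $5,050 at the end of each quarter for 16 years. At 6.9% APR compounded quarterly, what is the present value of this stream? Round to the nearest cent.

With 4 periods per year: i = 0.01725, n = 64.
Annuity factor a(64|0.01725) = 38.569386; PV = 5050 × 38.569386 = 194,775.3969

$194,775.40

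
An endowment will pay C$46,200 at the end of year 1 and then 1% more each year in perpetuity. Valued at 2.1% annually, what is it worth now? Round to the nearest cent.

C$4,200,000.00

PV = D₁/(r − g) = 46200/(0.021 − 0.01) = 4,200,000.0000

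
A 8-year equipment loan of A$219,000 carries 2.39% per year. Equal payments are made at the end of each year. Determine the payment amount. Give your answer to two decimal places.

A$30,400.26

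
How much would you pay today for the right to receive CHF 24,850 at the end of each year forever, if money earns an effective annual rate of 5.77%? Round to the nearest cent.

CHF 430,675.91

PV = C/r = 24850/0.0577 = 430,675.9099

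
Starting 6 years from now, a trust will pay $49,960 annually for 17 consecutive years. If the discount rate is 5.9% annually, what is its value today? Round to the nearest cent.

$395,840.17

Value one period before first payment (t=5): 49960 × [1 − (1+0.059)^(−17)] / 0.059 = 49960 × 10.553032 = 527,229.4592
PV₀ = 527,229.4592 / (1+0.059)^5 = 527,229.4592 / 1.331925 = 395,840.1733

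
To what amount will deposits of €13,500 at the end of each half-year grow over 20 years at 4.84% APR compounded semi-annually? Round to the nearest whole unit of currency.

Periodic rate i = 0.0484/2 = 0.0242; n = 20 × 2 = 40 periods.
Accumulation factor s(40|0.0242) = 66.219038; FV = 13500 × 66.219038 = 893,957.0186

€893,957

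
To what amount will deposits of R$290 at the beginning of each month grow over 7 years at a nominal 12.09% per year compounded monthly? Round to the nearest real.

i = 0.1209/12 = 0.010075 per month; n = 7·12 = 84.
FV = 290 × [(1+0.010075)^84 − 1] / 0.010075 × (1+i) = 290 × 132.453229 = 38,411.4365
Payments are at the start of each period, so multiply by (1+i).

R$38,411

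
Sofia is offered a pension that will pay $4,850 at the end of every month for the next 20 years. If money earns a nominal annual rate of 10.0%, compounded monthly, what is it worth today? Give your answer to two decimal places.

Periodic rate i = 0.1/12 = 0.00833333; n = 20 × 12 = 240 periods.
PV = PMT · [1 − (1+i)^(−n)] / i = 4850 · 103.624619 = 502,579.4007

$502,579.40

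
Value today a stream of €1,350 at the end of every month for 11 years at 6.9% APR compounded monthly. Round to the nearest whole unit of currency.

i = 0.069/12 = 0.00575 per month; n = 11·12 = 132.
PV = 1350 × [1 − (1+0.00575)^(−132)] / 0.00575 = 1350 × 92.321206 = 124,633.6287

€124,634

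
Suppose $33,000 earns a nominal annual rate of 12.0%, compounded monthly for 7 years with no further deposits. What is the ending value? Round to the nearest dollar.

Periodic rate i = 0.12/12 = 0.01; n = 7 × 12 = 84 periods.
FV = 33,000 × (1 + 0.01)^84 = 76,121.8506

$76,122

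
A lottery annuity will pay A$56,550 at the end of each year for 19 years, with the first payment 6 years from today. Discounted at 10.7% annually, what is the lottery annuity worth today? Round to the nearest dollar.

PV at t=5 (ordinary 19-year annuity): 56550 × a(19|0.107) = 56550 × 7.991193 = 451,901.9804
PV₀ = 451,901.9804 / (1+0.107)^5 = 451,901.9804 / 1.662410 = 271,835.4799

A$271,835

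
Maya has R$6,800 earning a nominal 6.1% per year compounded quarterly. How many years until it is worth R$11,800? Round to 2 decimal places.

9.10 years

Periodic rate i = 0.061/4 = 0.01525.
n = ln(11800/6800) / ln(1+0.01525) = ln(1.73529) / 0.015135 = 36.4176 quarters
= 36.4176/4 years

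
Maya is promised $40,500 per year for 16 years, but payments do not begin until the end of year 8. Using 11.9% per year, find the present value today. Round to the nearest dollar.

$129,282

Value one period before first payment (t=7): 40500 × [1 − (1+0.119)^(−16)] / 0.119 = 40500 × 7.012859 = 284,020.7987
PV₀ = 284,020.7987 / (1+0.119)^7 = 284,020.7987 / 2.196902 = 129,282.4396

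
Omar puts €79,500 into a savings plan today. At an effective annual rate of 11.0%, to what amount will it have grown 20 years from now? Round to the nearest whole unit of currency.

€640,954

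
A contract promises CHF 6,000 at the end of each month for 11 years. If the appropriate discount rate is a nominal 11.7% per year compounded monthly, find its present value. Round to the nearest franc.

With 12 periods per year: i = 0.00975, n = 132.
PV = PMT · [1 − (1+i)^(−n)] / i = 6000 · 74.069302 = 444,415.8122

CHF 444,416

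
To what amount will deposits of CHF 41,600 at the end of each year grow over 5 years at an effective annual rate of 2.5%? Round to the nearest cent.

CHF 218,663.27

FV = 41600 × [(1+0.025)^5 − 1] / 0.025 = 41600 × 5.256329 = 218,663.2662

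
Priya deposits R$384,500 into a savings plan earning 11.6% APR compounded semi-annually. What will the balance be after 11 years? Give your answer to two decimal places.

With 2 periods per year: i = 0.058, n = 22.
384,500 × (1+0.058)^22 = 384,500 × 3.456883 = 1,329,171.5396

R$1,329,171.54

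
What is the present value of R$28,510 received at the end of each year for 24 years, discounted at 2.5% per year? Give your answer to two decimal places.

R$509,900.95

PV = 28510 × [1 − (1+0.025)^(−24)] / 0.025 = 28510 × 17.884986 = 509,900.9461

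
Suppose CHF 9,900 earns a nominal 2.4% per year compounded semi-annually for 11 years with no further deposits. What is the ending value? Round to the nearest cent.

CHF 12,870.83

i = 0.024/2 = 0.012 per half-year; n = 11·2 = 22.
9,900 × (1+0.012)^22 = 9,900 × 1.300084 = 12,870.8275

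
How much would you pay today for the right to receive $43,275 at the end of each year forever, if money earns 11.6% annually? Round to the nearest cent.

$373,060.34

PV = C/r = 43275/0.116 = 373,060.3448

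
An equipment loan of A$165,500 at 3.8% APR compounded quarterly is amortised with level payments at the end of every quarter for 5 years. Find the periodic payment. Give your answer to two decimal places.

A$9,125.13

Periodic rate i = 0.038/4 = 0.0095; n = 5 × 4 = 20 periods.
PMT = 165500 / ( [1 − (1+0.0095)^(−20)] / 0.0095 ) = 165500 / 18.136726 = 9,125.1310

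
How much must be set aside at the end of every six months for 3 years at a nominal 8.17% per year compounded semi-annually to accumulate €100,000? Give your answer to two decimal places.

€15,044.01

With 2 periods per year: i = 0.04085, n = 6.
PMT = 100000 / ( [(1+0.04085)^6 − 1] / 0.04085 ) = 100000 / 6.647164 = 15,044.0102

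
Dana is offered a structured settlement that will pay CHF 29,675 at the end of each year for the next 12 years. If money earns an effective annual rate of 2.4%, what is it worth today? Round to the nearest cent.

Annuity factor a(12|0.024) = 10.320151; PV = 29675 × 10.320151 = 306,250.4704

CHF 306,250.47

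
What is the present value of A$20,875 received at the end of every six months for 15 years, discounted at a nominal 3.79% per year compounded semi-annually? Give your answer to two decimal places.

Periodic rate i = 0.0379/2 = 0.01895; n = 15 × 2 = 30 periods.
Annuity factor a(30|0.01895) = 22.723209; PV = 20875 × 22.723209 = 474,346.9923

A$474,346.99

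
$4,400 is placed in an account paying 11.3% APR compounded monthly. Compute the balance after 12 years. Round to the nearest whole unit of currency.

$16,967

Periodic rate i = 0.113/12 = 0.00941667; n = 12 × 12 = 144 periods.
4,400 × (1+0.00941667)^144 = 4,400 × 3.856096 = 16,966.8229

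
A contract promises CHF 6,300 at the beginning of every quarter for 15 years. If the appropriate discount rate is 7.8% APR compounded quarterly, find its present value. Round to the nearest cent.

With 4 periods per year: i = 0.0195, n = 60.
PV = PMT · [1 − (1+i)^(−n)] / i × (1+i) = 6300 · 35.871665 = 225,991.4876
(annuity-due: payments at period start, so ×(1+i).)

CHF 225,991.49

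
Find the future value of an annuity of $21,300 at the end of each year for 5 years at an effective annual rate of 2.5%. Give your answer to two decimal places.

FV = 21300 × [(1+0.025)^5 − 1] / 0.025 = 21300 × 5.256329 = 111,959.7974

$111,959.80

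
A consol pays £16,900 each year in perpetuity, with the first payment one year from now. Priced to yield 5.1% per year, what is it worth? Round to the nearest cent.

£331,372.55

PV = C/r = 16900/0.051 = 331,372.5490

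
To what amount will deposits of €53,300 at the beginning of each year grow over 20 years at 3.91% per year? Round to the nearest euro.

€1,633,914

FV = PMT · [(1+i)^n − 1] / i × (1+i) = 53300 · 30.655045 = 1,633,913.8990
(annuity-due: payments at period start, so ×(1+i).)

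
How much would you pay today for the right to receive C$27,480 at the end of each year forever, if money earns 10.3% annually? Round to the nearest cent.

PV = PMT / i = 27480 / 0.103 = 266,796.1165

C$266,796.12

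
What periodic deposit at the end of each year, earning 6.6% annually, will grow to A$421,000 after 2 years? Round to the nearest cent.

FV-annuity factor = 2.066000; PMT = 421000 / 2.066000 = 203,775.4114

A$203,775.41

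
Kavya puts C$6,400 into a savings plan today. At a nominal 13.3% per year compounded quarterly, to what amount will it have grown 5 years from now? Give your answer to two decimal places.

C$12,310.86

Periodic rate i = 0.133/4 = 0.03325; n = 5 × 4 = 20 periods.
FV = 6,400 × (1 + 0.03325)^20 = 12,310.8560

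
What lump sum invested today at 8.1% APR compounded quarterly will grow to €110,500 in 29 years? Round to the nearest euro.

€10,799

i = 0.081/4 = 0.02025 per quarter; n = 29·4 = 116.
PV = 110,500 / (1 + 0.02025)^116 = 110,500 / 10.232129 = 10,799.3167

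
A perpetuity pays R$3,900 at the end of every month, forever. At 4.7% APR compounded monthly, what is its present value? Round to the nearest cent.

Periodic rate i = 0.047/12 = 0.00391667.
PV = PMT / i = 3900 / 0.00391667 = 995,744.6809

R$995,744.68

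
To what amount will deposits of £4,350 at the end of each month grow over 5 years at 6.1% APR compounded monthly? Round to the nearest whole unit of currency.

£304,281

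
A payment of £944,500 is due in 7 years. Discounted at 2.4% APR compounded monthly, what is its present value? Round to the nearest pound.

£798,571

i = 0.024/12 = 0.002 per month; n = 7·12 = 84.
PV = 944,500 / (1 + 0.002)^84 = 944,500 / 1.182738 = 798,570.6669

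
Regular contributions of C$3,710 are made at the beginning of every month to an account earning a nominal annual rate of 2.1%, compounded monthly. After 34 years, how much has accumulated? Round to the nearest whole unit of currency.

With 12 periods per year: i = 0.00175, n = 408.
FV = PMT · [(1+i)^n − 1] / i × (1+i) = 3710 · 595.823482 = 2,210,505.1192
Payments are at the start of each period, so multiply by (1+i).

C$2,210,505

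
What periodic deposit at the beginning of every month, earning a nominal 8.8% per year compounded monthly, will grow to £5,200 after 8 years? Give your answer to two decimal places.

i = 0.088/12 = 0.00733333 per month; n = 8·12 = 96.
PMT = 5200 / ( [(1+0.00733333)^96 − 1] / 0.00733333 × (1+i) ) = 5200 / 139.648940 = 37.2362

£37.24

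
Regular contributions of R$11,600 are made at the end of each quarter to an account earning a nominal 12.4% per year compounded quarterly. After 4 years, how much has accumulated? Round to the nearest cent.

R$235,673.18

With 4 periods per year: i = 0.031, n = 16.
Accumulation factor s(16|0.031) = 20.316653; FV = 11600 × 20.316653 = 235,673.1787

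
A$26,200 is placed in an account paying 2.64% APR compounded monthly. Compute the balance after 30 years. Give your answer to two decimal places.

A$57,794.26

Periodic rate i = 0.0264/12 = 0.0022; n = 30 × 12 = 360 periods.
FV = 26,200 × (1 + 0.0022)^360 = 57,794.2614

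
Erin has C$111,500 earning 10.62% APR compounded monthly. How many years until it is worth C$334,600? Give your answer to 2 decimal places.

Periodic rate i = 0.1062/12 = 0.00885.
n = ln(334600/111500) / ln(1+0.00885) = ln(3.00090) / 0.008811 = 124.7194 months
= 124.7194/12 years

10.39 years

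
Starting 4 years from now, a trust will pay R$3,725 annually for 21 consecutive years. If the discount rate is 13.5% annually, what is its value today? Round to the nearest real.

R$17,550

PV at t=3 (ordinary 21-year annuity): 3725 × a(21|0.135) = 3725 × 6.888902 = 25,661.1606
PV₀ = 25,661.1606 / (1+0.135)^3 = 25,661.1606 / 1.462135 = 17,550.4683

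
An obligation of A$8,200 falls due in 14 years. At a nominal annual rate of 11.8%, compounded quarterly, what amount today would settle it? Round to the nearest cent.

Periodic rate i = 0.118/4 = 0.0295; n = 14 × 4 = 56 periods.
PV = FV·(1+i)^(−n) = 8,200 × 0.196302 = 1,609.6750

A$1,609.67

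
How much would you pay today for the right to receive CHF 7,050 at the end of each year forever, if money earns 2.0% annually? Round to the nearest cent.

CHF 352,500.00

PV = C/r = 7050/0.02 = 352,500.0000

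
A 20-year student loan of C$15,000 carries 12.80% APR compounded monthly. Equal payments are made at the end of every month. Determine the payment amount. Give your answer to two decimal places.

C$173.60

Periodic rate i = 0.128/12 = 0.0106667; n = 20 × 12 = 240 periods.
Annuity-PV factor = 86.403760; PMT = 15000 / 86.403760 = 173.6036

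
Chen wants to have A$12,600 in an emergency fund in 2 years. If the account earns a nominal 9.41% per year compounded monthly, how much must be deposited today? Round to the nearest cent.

Periodic rate i = 0.0941/12 = 0.00784167; n = 2 × 12 = 24 periods.
PV = FV·(1+i)^(−n) = 12,600 × 0.829057 = 10,446.1227

A$10,446.12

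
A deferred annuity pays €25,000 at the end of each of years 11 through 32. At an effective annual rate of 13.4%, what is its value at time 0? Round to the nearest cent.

PV at t=10 (ordinary 22-year annuity): 25000 × a(22|0.134) = 25000 × 6.993433 = 174,835.8137
PV₀ = 174,835.8137 / (1+0.134)^10 = 174,835.8137 / 3.516661 = 49,716.4206

€49,716.42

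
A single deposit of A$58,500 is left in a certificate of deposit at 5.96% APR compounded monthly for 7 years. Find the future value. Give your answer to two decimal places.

i = 0.0596/12 = 0.00496667 per month; n = 7·12 = 84.
FV = 58,500 × (1 + 0.00496667)^84 = 88,694.1669

A$88,694.17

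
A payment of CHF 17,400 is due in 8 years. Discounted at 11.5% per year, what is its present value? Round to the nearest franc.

CHF 7,284

PV = FV·(1+i)^(−n) = 17,400 × 0.418602 = 7,283.6708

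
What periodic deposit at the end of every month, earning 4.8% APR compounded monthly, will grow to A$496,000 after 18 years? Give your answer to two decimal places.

i = 0.048/12 = 0.004 per month; n = 18·12 = 216.
PMT = 496000 / ( [(1+0.004)^216 − 1] / 0.004 ) = 496000 / 342.136695 = 1,449.7130

A$1,449.71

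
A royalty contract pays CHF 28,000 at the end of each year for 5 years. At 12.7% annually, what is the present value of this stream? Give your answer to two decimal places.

CHF 99,207.65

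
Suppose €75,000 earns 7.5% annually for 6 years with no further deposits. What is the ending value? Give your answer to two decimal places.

75,000 × (1+0.075)^6 = 75,000 × 1.543302 = 115,747.6144

€115,747.61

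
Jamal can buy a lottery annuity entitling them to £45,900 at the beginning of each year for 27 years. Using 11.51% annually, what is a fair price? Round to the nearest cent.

£421,210.15

PV = 45900 × [1 − (1+0.1151)^(−27)] / 0.1151 × (1+i) = 45900 × 9.176692 = 421,210.1501
(annuity-due: payments at period start, so ×(1+i).)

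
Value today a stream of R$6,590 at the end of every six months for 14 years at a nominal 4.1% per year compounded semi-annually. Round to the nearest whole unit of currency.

Periodic rate i = 0.041/2 = 0.0205; n = 14 × 2 = 28 periods.
Annuity factor a(28|0.0205) = 21.144061; PV = 6590 × 21.144061 = 139,339.3644

R$139,339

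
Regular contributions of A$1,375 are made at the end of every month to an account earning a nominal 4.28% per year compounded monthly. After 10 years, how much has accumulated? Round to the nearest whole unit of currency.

A$205,486

With 12 periods per year: i = 0.00356667, n = 120.
Accumulation factor s(120|0.00356667) = 149.444386; FV = 1375 × 149.444386 = 205,486.0305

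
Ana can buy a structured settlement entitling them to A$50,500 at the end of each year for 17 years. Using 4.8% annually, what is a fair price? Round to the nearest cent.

A$577,941.43

PV = PMT · [1 − (1+i)^(−n)] / i = 50500 · 11.444385 = 577,941.4333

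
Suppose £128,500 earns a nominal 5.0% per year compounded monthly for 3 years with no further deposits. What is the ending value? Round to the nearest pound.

£149,249

i = 0.05/12 = 0.00416667 per month; n = 3·12 = 36.
FV = 128,500 × (1 + 0.00416667)^36 = 149,249.1817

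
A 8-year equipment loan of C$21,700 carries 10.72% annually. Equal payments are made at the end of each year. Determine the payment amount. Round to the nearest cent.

C$4,174.75

Annuity-PV factor = 5.197916; PMT = 21700 / 5.197916 = 4,174.7504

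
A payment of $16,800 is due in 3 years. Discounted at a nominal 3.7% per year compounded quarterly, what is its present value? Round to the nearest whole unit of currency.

$15,043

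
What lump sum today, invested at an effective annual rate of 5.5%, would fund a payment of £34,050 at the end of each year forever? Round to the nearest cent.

PV = PMT / i = 34050 / 0.055 = 619,090.9091

£619,090.91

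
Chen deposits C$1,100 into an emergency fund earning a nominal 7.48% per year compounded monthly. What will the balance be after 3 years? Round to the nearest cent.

Periodic rate i = 0.0748/12 = 0.00623333; n = 3 × 12 = 36 periods.
FV = 1,100 × (1 + 0.00623333)^36 = 1,375.7702

C$1,375.77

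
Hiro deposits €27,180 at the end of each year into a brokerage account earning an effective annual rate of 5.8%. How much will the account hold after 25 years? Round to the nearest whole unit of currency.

€1,449,885

Accumulation factor s(25|0.058) = 53.343829; FV = 27180 × 53.343829 = 1,449,885.2642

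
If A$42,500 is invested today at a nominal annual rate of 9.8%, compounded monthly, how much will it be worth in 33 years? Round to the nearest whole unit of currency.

A$1,064,617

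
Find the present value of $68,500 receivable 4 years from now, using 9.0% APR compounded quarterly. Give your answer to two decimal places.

$47,981.91

With 4 periods per year: i = 0.0225, n = 16.
Discount factor = (1+0.0225)^(−16) = 0.700466; PV = 68,500 × 0.700466 = 47,981.9070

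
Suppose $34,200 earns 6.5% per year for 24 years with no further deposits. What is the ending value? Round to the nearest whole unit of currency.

34,200 × (1+0.065)^24 = 34,200 × 4.533051 = 155,030.3376

$155,030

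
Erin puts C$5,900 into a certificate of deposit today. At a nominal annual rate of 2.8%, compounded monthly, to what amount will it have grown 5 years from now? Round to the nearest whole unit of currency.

i = 0.028/12 = 0.00233333 per month; n = 5·12 = 60.
FV = 5,900 × (1 + 0.00233333)^60 = 6,785.5087

C$6,786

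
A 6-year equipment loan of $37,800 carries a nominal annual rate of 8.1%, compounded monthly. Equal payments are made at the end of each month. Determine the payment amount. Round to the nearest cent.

i = 0.081/12 = 0.00675 per month; n = 6·12 = 72.
PMT = 37800 / ( [1 − (1+0.00675)^(−72)] / 0.00675 ) = 37800 / 56.876000 = 664.6037

$664.60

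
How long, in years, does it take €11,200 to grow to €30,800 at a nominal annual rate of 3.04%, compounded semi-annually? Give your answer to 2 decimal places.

33.53 years

Periodic rate i = 0.0304/2 = 0.0152.
(1+i)^n = 30800/11200 = 2.75000, so n = ln 2.75000 / ln 1.0152 = 67.0572 half-years
= 67.0572/2 years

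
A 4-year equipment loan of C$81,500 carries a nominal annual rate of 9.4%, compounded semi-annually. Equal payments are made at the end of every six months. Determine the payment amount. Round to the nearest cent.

C$12,457.35

Periodic rate i = 0.094/2 = 0.047; n = 4 × 2 = 8 periods.
Annuity-PV factor = 6.542324; PMT = 81500 / 6.542324 = 12,457.3478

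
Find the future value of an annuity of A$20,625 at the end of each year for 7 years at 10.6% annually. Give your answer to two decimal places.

FV = 20625 × [(1+0.106)^7 − 1] / 0.106 = 20625 × 9.663692 = 199,313.6445

A$199,313.64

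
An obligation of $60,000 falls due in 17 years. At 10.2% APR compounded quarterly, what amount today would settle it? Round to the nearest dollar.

i = 0.102/4 = 0.0255 per quarter; n = 17·4 = 68.
PV = 60,000 / (1 + 0.0255)^68 = 60,000 / 5.541473 = 10,827.4466

$10,827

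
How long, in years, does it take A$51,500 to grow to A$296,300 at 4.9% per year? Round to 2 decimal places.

36.58 years

(1+i)^n = 296300/51500 = 5.75340, so n = ln 5.75340 / ln 1.049 = 36.5779 years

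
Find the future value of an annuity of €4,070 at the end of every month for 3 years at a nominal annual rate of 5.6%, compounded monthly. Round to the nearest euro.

€159,144

With 12 periods per year: i = 0.00466667, n = 36.
FV = 4070 × [(1+0.00466667)^36 − 1] / 0.00466667 = 4070 × 39.101663 = 159,143.7685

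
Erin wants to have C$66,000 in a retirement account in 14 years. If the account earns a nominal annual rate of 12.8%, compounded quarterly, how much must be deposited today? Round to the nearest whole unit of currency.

C$11,310

Periodic rate i = 0.128/4 = 0.032; n = 14 × 4 = 56 periods.
Discount factor = (1+0.032)^(−56) = 0.171371; PV = 66,000 × 0.171371 = 11,310.4761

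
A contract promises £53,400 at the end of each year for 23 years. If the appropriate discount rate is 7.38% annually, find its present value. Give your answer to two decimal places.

£582,892.59

Annuity factor a(23|0.0738) = 10.915592; PV = 53400 × 10.915592 = 582,892.5892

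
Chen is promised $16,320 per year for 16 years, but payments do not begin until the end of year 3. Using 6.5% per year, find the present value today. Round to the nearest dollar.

$140,545

Value one period before first payment (t=2): 16320 × [1 − (1+0.065)^(−16)] / 0.065 = 16320 × 9.767764 = 159,409.9115
Discount back 2 years: 159,409.9115 × (1+0.065)^(−2) = 159,409.9115 × 0.881659 = 140,545.2282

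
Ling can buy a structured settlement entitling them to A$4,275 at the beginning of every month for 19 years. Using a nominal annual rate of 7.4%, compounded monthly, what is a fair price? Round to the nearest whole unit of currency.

A$525,802

With 12 periods per year: i = 0.00616667, n = 228.
PV = 4275 × [1 − (1+0.00616667)^(−228)] / 0.00616667 × (1+i) = 4275 × 122.994510 = 525,801.5314
Payments are at the start of each period, so multiply by (1+i).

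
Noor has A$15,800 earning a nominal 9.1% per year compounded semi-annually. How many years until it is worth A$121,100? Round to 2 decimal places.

22.89 years

Periodic rate i = 0.091/2 = 0.0455.
n = ln(121100/15800) / ln(1+0.0455) = ln(7.66456) / 0.044495 = 45.7713 half-years
= 45.7713/2 years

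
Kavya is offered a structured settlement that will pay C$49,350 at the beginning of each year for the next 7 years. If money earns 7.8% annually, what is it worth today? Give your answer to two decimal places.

C$278,879.94

PV = 49350 × [1 − (1+0.078)^(−7)] / 0.078 × (1+i) = 49350 × 5.651063 = 278,879.9380
Payments are at the start of each period, so multiply by (1+i).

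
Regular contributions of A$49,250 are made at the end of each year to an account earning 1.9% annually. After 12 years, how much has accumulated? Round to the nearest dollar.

A$656,843

Accumulation factor s(12|0.019) = 13.336921; FV = 49250 × 13.336921 = 656,843.3467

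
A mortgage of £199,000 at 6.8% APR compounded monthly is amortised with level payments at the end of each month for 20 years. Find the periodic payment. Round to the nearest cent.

£1,519.05

Periodic rate i = 0.068/12 = 0.00566667; n = 20 × 12 = 240 periods.
Annuity-PV factor = 131.003303; PMT = 199000 / 131.003303 = 1,519.0457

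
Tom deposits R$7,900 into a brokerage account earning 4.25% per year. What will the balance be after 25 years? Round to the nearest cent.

FV = PV·(1+i)^n = 7,900 × 2.830750 = 22,362.9289

R$22,362.93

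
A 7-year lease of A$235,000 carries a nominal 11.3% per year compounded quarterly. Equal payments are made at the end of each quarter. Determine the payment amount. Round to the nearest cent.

With 4 periods per year: i = 0.02825, n = 28.
PMT = 235000 / ( [1 − (1+0.02825)^(−28)] / 0.02825 ) = 235000 / 19.172007 = 12,257.4542

A$12,257.45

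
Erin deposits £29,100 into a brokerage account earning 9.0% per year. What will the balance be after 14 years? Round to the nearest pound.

FV = 29,100 × (1 + 0.09)^14 = 97,244.2565

£97,244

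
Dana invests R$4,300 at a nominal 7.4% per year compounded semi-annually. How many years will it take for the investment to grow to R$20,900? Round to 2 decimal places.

Periodic rate i = 0.074/2 = 0.037.
(1+i)^n = 20900/4300 = 4.86047, so n = ln 4.86047 / ln 1.037 = 43.5191 half-years
= 43.5191/2 years

21.76 years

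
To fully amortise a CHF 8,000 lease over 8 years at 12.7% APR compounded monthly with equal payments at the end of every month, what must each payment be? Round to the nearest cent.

CHF 133.12

With 12 periods per year: i = 0.0105833, n = 96.
PMT = 8000 / ( [1 − (1+0.0105833)^(−96)] / 0.0105833 ) = 8000 / 60.096548 = 133.1191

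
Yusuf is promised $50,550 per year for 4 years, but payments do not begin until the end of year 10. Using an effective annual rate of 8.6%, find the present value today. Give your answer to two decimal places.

PV at t=9 (ordinary 4-year annuity): 50550 × a(4|0.086) = 50550 × 3.268370 = 165,216.0796
Discount back 9 years: 165,216.0796 × (1+0.086)^(−9) = 165,216.0796 × 0.475917 = 78,629.2051

$78,629.21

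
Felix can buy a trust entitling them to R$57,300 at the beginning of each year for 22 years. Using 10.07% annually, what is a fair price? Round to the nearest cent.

PV = 57300 × [1 − (1+0.1007)^(−22)] / 0.1007 × (1+i) = 57300 × 9.606382 = 550,445.6989
Payments are at the start of each period, so multiply by (1+i).

R$550,445.70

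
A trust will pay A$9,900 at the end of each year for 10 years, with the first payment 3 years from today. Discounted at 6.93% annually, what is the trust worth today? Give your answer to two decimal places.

A$61,010.02

Value one period before first payment (t=2): 9900 × [1 − (1+0.0693)^(−10)] / 0.0693 = 9900 × 7.046365 = 69,759.0087
PV₀ = 69,759.0087 / (1+0.0693)^2 = 69,759.0087 / 1.143402 = 61,010.0199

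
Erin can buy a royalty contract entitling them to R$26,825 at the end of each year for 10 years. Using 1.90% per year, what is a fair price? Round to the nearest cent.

R$242,223.44

PV = 26825 × [1 − (1+0.019)^(−10)] / 0.019 = 26825 × 9.029765 = 242,223.4419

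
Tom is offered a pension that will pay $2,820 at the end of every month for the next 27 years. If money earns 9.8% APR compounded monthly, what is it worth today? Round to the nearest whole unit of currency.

Periodic rate i = 0.098/12 = 0.00816667; n = 27 × 12 = 324 periods.
PV = 2820 × [1 − (1+0.00816667)^(−324)] / 0.00816667 = 2820 × 113.669295 = 320,547.4119

$320,547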